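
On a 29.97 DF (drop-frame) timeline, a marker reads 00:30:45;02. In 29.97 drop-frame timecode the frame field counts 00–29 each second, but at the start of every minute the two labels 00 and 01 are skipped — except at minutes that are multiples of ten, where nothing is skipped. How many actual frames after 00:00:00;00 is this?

55298

As if non-drop at 30 labels/s: (0 × 3600 + 30 × 60 + 45) × 30 + 2 = 55352.
Minute boundaries passed: 30; those not divisible by 10: 30 − 3 = 27; dropped labels = 2 × 27 = 54.
Actual frame index = 55352 − 54 = 55298.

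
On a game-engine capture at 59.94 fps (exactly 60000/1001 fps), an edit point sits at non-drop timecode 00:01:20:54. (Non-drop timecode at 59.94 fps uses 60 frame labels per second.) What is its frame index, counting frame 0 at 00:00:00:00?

Total seconds to the label: (0 × 3600 + 1 × 60 + 20) = 80.
Frame index = 80 × 60 + 54 = 4854.

frame 4854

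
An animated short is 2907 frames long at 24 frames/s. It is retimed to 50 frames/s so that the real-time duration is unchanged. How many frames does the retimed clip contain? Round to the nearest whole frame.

Frames at target rate = 2907 × (50) / (24) = 24225/4 ≈ 6056.250.
Nearest whole frame: 6056.

6056 frames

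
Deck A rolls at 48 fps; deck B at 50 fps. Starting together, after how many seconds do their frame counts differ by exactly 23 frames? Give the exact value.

11.5 seconds

The gap grows by |50 − 48| = 2 frames per second.
Time for a 23-frame gap: 23 ÷ (2) = 11.5 s.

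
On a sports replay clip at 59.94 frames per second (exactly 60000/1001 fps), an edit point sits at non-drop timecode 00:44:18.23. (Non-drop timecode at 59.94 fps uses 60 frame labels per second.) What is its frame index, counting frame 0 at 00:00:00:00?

159503

Total seconds to the label: (0 × 3600 + 44 × 60 + 18) = 2658.
Frame index = 2658 × 60 + 23 = 159503.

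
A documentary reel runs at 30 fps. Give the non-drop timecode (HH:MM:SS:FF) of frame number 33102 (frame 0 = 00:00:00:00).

33102 ÷ 30 = 1103 full seconds, remainder 12 frames.
1103 s = 0 h 18 min 23 s.
Timecode: 00:18:23:12.

00:18:23:12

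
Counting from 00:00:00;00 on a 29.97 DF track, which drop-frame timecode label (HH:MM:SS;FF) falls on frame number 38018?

Ten DF minutes hold 17982 frames, so frame 38018 lies in block 2 (frames 35964–53945) with 2054 frames into that block.
The block's first minute is 1800 frames and the rest 1798 each; 2054 frames reaches minute 1, so 2 × 18 + 1 × 2 = 38 labels have been skipped so far.
Adding those back, label number 38018 + 38 = 38056 at 30 labels/s is 1268 s + 16 f = 0 h 21 min 8 s frame 16, i.e. 00:21:08;16.

00:21:08;16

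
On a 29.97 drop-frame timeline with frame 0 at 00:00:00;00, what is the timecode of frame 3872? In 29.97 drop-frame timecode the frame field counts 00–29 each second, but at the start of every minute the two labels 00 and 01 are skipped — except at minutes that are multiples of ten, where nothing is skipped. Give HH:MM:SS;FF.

00:02:09;06

Each 10-minute DF block holds 10 × 60 × 30 − 9 × 2 = 17982 frames. 3872 ÷ 17982 → 0 full blocks, remainder 3872.
Within the partial block the first minute is 1800 frames and each further minute 1798, so 2 further minute boundaries passed. Total skipped labels = 18 × 0 + 2 × 2 = 4.
Non-drop label index = 3872 + 4 = 3876; at 30 labels/s that is 00:02:09:06, i.e. DF 00:02:09;06.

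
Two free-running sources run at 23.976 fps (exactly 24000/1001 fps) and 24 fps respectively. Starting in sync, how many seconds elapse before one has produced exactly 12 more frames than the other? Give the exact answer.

The gap grows by |24 − 24000/1001| = 24/1001 frames per second.
Time for a 12-frame gap: 12 ÷ (24/1001) = 500.5 s.

500.5 seconds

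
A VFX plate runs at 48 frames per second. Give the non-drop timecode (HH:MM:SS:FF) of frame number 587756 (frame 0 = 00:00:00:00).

587756 ÷ 48 = 12244 full seconds, remainder 44 frames.
12244 s = 3 h 24 min 4 s.
Timecode: 03:24:04:44.

03:24:04:44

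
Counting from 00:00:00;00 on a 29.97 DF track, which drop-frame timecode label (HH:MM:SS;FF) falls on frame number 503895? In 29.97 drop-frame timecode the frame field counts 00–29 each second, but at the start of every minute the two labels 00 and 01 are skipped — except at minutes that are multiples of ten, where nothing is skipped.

Ten DF minutes hold 17982 frames, so frame 503895 lies in block 28 (frames 503496–521477) with 399 frames into that block.
The block's first minute is 1800 frames and the rest 1798 each; 399 frames reaches minute 0, so 28 × 18 + 0 × 2 = 504 labels have been skipped so far.
Adding those back, label number 503895 + 504 = 504399 at 30 labels/s is 16813 s + 9 f = 4 h 40 min 13 s frame 9, i.e. 04:40:13;09.

04:40:13;09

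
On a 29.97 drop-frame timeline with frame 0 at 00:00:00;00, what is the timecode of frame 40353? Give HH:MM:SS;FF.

Each 10-minute DF block holds 10 × 60 × 30 − 9 × 2 = 17982 frames. 40353 ÷ 17982 → 2 full blocks, remainder 4389.
Within the partial block the first minute is 1800 frames and each further minute 1798, so 2 further minute boundaries passed. Total skipped labels = 18 × 2 + 2 × 2 = 40.
Non-drop label index = 40353 + 40 = 40393; at 30 labels/s that is 00:22:26:13, i.e. DF 00:22:26;13.

00:22:26;13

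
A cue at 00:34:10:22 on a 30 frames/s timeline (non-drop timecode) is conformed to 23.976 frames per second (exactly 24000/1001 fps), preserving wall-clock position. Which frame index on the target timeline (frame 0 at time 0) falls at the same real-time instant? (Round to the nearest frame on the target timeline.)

frame 49168

Source frame index: (0×3600 + 34×60 + 10) × 30 + 22 = 61522.
Real time: 61522 / (30) = 30761/15 s.
Target frame: (30761/15) × (24000/1001) = 49217600/1001 ≈ 49168.432 → 49168.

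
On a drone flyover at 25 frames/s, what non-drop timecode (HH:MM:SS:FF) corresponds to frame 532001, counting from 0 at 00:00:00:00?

05:54:40:01

532001 ÷ 25 = 21280 full seconds, remainder 1 frame.
21280 s = 5 h 54 min 40 s.
Timecode: 05:54:40:01.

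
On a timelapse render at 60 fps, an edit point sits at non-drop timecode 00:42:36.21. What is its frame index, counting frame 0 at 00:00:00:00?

Total seconds to the label: (0 × 3600 + 42 × 60 + 36) = 2556.
Frame index = 2556 × 60 + 21 = 153381.

frame 153381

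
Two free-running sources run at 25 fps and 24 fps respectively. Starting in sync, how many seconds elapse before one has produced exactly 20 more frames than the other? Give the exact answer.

20 seconds

The gap grows by |24 − 25| = 1 frame per second.
Time for a 20-frame gap: 20 ÷ (1) = 20 s.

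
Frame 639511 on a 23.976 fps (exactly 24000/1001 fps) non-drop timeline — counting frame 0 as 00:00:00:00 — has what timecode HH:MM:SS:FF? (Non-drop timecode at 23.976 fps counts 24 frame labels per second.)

639511 ÷ 24 = 26646 full seconds, remainder 7 frames.
26646 s = 7 h 24 min 6 s.
Timecode: 07:24:06:07.

07:24:06:07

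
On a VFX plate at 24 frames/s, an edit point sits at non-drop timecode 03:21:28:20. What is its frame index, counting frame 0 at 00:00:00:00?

Total seconds to the label: (3 × 3600 + 21 × 60 + 28) = 12088.
Frame index = 12088 × 24 + 20 = 290132.

290132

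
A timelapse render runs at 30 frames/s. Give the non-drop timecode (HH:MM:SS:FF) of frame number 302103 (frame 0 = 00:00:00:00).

302103 ÷ 30 = 10070 full seconds, remainder 3 frames.
10070 s = 2 h 47 min 50 s.
Timecode: 02:47:50:03.

02:47:50:03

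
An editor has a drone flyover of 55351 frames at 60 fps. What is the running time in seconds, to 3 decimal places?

Running time = 55351 × 1/60 = 55351/60 s ≈ 922.517 s.

922.517 seconds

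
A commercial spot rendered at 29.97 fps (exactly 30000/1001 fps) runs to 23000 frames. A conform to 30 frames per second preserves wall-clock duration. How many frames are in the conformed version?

23023 frames

Target frames = source frames × (target rate / source rate) = 23000 × (30)/(30000/1001) = 23000 × 1001/1000 = 23023.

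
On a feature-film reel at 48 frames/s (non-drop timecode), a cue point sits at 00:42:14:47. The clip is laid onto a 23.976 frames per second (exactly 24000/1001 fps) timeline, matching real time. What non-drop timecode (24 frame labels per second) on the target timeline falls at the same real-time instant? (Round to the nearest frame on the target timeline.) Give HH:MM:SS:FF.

Source frame index: (0×3600 + 42×60 + 14) × 48 + 47 = 121679.
Real time: 121679 / (48) = 121679/48 s.
Target frame: (121679/48) × (24000/1001) = 60839500/1001 ≈ 60778.721 → 60779.
At 24 labels/s: frame 60779 → 00:42:12:11.

00:42:12:11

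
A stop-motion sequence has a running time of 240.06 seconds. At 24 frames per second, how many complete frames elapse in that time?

Frames = 240.06 × 24 = 144036/25 ≈ 5761.4400.
Complete frames: 5761.

5761 frames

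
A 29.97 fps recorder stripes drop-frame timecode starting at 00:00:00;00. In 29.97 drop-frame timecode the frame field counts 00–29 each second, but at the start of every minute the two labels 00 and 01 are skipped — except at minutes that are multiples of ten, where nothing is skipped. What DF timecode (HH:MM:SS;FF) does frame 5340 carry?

00:02:58;04

Each 10-minute DF block holds 10 × 60 × 30 − 9 × 2 = 17982 frames. 5340 ÷ 17982 → 0 full blocks, remainder 5340.
Within the partial block the first minute is 1800 frames and each further minute 1798, so 2 further minute boundaries passed. Total skipped labels = 18 × 0 + 2 × 2 = 4.
Non-drop label index = 5340 + 4 = 5344; at 30 labels/s that is 00:02:58:04, i.e. DF 00:02:58;04.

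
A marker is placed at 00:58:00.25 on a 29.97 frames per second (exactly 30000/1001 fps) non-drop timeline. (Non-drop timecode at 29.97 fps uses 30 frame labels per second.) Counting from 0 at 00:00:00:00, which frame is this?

104425

Total seconds to the label: (0 × 3600 + 58 × 60 + 0) = 3480.
Frame index = 3480 × 30 + 25 = 104425.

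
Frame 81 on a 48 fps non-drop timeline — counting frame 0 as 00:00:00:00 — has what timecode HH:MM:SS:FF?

81 ÷ 48 = 1 full seconds, remainder 33 frames.
1 s = 0 h 0 min 1 s.
Timecode: 00:00:01:33.

00:00:01:33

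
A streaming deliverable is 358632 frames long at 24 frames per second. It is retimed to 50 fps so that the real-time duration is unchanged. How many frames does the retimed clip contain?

747150 frames

Target frames = source frames × (target rate / source rate) = 358632 × (50)/(24) = 358632 × 25/12 = 747150.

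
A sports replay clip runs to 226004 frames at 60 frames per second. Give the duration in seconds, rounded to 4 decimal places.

Running time = 226004 × 1/60 = 56501/15 s ≈ 3766.7333 s.

3766.7333 seconds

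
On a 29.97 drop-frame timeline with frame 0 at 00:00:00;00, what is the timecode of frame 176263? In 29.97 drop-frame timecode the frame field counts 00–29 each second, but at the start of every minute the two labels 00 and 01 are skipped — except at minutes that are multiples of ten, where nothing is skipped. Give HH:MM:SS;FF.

Ten DF minutes hold 17982 frames, so frame 176263 lies in block 9 (frames 161838–179819) with 14425 frames into that block.
The block's first minute is 1800 frames and the rest 1798 each; 14425 frames reaches minute 8, so 9 × 18 + 8 × 2 = 178 labels have been skipped so far.
Adding those back, label number 176263 + 178 = 176441 at 30 labels/s is 5881 s + 11 f = 1 h 38 min 1 s frame 11, i.e. 01:38:01;11.

01:38:01;11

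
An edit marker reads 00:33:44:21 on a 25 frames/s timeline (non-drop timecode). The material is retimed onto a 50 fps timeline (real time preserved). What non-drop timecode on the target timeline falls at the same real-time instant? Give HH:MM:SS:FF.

Source frame index: (0×3600 + 33×60 + 44) × 25 + 21 = 50621.
Real time: 50621 / (25) = 50621/25 s.
Target frame: (50621/25) × (50) = 101242.
At 50 labels/s: frame 101242 → 00:33:44:42.

00:33:44:42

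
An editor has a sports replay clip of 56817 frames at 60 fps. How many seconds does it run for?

Running time = 56817 / (60) = 946.95 s.

946.95 seconds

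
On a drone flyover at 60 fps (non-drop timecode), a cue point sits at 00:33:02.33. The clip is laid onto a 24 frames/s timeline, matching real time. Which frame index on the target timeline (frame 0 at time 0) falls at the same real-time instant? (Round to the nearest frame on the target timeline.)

Source frame index: (0×3600 + 33×60 + 2) × 60 + 33 = 118953.
Real time: 118953 / (60) = 39651/20 s.
Target frame: (39651/20) × (24) = 237906/5 ≈ 47581.200 → 47581.

frame 47581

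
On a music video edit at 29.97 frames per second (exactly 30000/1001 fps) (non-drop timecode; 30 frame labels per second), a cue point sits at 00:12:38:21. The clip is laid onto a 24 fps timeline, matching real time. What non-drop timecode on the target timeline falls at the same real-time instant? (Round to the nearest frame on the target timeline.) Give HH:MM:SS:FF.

00:12:39:11

Source frame index: (0×3600 + 12×60 + 38) × 30 + 21 = 22761.
Real time: 22761 / (30000/1001) = 7594587/10000 s.
Target frame: (7594587/10000) × (24) = 22783761/1250 ≈ 18227.009 → 18227.
At 24 labels/s: frame 18227 → 00:12:39:11.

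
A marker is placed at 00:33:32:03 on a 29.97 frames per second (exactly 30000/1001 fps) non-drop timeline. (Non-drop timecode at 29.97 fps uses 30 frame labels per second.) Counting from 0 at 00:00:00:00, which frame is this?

60363

Total seconds to the label: (0 × 3600 + 33 × 60 + 32) = 2012.
Frame index = 2012 × 30 + 3 = 60363.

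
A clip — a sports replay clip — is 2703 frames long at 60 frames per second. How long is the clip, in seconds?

Running time = 2703 / (60) = 45.05 s.

45.05 seconds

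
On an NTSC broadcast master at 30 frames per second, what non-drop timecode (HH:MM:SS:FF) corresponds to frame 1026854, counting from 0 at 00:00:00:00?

09:30:28:14

1026854 ÷ 30 = 34228 full seconds, remainder 14 frames.
34228 s = 9 h 30 min 28 s.
Timecode: 09:30:28:14.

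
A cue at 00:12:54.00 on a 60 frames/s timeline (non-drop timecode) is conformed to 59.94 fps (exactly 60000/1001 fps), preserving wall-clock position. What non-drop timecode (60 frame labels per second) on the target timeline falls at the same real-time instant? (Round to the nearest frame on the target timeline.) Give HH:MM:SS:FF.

00:12:53:14

Source frame index: (0×3600 + 12×60 + 54) × 60 + 0 = 46440.
Real time: 46440 / (60) = 774 s.
Target frame: (774) × (60000/1001) = 46440000/1001 ≈ 46393.606 → 46394.
At 60 labels/s: frame 46394 → 00:12:53:14.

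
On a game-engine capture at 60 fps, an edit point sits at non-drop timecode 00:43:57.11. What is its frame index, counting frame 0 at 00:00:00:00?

Total seconds to the label: (0 × 3600 + 43 × 60 + 57) = 2637.
Frame index = 2637 × 60 + 11 = 158231.

frame 158231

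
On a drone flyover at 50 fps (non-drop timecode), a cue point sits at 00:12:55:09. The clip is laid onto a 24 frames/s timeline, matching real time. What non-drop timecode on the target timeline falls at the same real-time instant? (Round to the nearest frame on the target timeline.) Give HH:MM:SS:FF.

Source frame index: (0×3600 + 12×60 + 55) × 50 + 9 = 38759.
Real time: 38759 / (50) = 38759/50 s.
Target frame: (38759/50) × (24) = 465108/25 ≈ 18604.320 → 18604.
At 24 labels/s: frame 18604 → 00:12:55:04.

00:12:55:04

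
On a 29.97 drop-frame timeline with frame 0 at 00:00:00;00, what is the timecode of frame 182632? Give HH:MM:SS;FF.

Each 10-minute DF block holds 10 × 60 × 30 − 9 × 2 = 17982 frames. 182632 ÷ 17982 → 10 full blocks, remainder 2812.
Within the partial block the first minute is 1800 frames and each further minute 1798, so 1 further minute boundary passed. Total skipped labels = 18 × 10 + 2 × 1 = 182.
Non-drop label index = 182632 + 182 = 182814; at 30 labels/s that is 01:41:33:24, i.e. DF 01:41:33;24.

01:41:33;24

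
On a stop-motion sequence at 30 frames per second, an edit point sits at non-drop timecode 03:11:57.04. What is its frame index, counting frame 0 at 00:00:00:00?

345514

Total seconds to the label: (3 × 3600 + 11 × 60 + 57) = 11517.
Frame index = 11517 × 30 + 4 = 345514.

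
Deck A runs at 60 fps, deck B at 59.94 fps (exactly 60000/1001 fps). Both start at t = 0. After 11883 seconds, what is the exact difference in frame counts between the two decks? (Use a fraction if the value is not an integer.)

712980/1001 frames

A emits 60 × 11883 = 712980 frames; B emits 60000/1001 × 11883 = 712980000/1001.
Difference = 712980/1001 frames (≈ 712.2677); B is behind A.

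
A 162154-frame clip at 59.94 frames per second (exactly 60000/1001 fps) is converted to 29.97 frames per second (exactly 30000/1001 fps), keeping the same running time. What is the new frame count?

81077 frames

Target frames = source frames × (target rate / source rate) = 162154 × (30000/1001)/(60000/1001) = 162154 × 1/2 = 81077.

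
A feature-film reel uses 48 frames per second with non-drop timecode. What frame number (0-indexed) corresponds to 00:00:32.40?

1576

Total seconds to the label: (0 × 3600 + 0 × 60 + 32) = 32.
Frame index = 32 × 48 + 40 = 1576.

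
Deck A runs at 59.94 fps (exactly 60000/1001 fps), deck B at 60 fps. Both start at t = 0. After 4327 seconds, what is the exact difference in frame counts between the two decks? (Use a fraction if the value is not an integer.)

259620/1001 frames

A emits 60000/1001 × 4327 = 259620000/1001 frames; B emits 60 × 4327 = 259620.
Difference = 259620/1001 frames (≈ 259.3606); B is ahead of A.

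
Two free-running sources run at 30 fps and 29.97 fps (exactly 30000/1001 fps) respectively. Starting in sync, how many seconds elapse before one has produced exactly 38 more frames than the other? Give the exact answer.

19019/15 seconds

The gap grows by |30000/1001 − 30| = 30/1001 frames per second.
Time for a 38-frame gap: 38 ÷ (30/1001) = 19019/15 s.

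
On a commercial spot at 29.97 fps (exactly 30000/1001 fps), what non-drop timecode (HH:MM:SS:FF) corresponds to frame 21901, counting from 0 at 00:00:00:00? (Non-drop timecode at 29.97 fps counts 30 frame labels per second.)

00:12:10:01

21901 ÷ 30 = 730 full seconds, remainder 1 frame.
730 s = 0 h 12 min 10 s.
Timecode: 00:12:10:01.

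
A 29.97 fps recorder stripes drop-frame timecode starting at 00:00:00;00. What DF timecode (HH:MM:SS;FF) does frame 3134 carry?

00:01:44;16

Ten DF minutes hold 17982 frames, so frame 3134 lies in block 0 (frames 0–17981) with 3134 frames into that block.
The block's first minute is 1800 frames and the rest 1798 each; 3134 frames reaches minute 1, so 0 × 18 + 1 × 2 = 2 labels have been skipped so far.
Adding those back, label number 3134 + 2 = 3136 at 30 labels/s is 104 s + 16 f = 0 h 1 min 44 s frame 16, i.e. 00:01:44;16.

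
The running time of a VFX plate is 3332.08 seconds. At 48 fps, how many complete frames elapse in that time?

159939 frames

Frames = 3332.08 × 48 = 3998496/25 ≈ 159939.8400.
Complete frames: 159939.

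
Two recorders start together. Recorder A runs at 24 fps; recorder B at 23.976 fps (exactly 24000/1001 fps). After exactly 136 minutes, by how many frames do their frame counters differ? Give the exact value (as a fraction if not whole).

136 min = 8160 s.
A emits 24 × 8160 = 195840 frames; B emits 24000/1001 × 8160 = 195840000/1001.
Difference = 195840/1001 frames (≈ 195.6444); B is behind A.

195840/1001 frames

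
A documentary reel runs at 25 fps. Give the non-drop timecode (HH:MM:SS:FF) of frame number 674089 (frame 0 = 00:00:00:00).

07:29:23:14

674089 ÷ 25 = 26963 full seconds, remainder 14 frames.
26963 s = 7 h 29 min 23 s.
Timecode: 07:29:23:14.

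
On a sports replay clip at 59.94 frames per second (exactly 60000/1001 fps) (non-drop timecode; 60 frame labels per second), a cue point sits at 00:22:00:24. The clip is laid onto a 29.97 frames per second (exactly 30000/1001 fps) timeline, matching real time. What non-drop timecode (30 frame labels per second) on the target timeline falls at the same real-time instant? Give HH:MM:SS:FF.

00:22:00:12

Source frame index: (0×3600 + 22×60 + 0) × 60 + 24 = 79224.
Real time: 79224 / (60000/1001) = 3304301/2500 s.
Target frame: (3304301/2500) × (30000/1001) = 39612.
At 30 labels/s: frame 39612 → 00:22:00:12.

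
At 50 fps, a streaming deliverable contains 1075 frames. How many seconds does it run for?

21.5 seconds

Running time = 1075 / (50) = 21.5 s.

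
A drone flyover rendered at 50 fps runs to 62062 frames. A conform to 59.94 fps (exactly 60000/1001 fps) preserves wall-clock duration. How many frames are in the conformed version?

74400 frames

Target frames = source frames × (target rate / source rate) = 62062 × (60000/1001)/(50) = 62062 × 1200/1001 = 74400.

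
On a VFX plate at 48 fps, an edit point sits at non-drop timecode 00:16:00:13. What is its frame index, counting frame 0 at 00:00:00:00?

Total seconds to the label: (0 × 3600 + 16 × 60 + 0) = 960.
Frame index = 960 × 48 + 13 = 46093.

frame 46093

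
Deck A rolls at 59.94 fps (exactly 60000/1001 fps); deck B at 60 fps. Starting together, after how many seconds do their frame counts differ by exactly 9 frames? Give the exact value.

The gap grows by |60 − 60000/1001| = 60/1001 frames per second.
Time for a 9-frame gap: 9 ÷ (60/1001) = 150.15 s.

150.15 seconds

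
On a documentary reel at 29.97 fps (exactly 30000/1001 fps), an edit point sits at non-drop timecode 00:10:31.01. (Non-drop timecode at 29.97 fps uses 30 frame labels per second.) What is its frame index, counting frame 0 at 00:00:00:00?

Total seconds to the label: (0 × 3600 + 10 × 60 + 31) = 631.
Frame index = 631 × 30 + 1 = 18931.

frame 18931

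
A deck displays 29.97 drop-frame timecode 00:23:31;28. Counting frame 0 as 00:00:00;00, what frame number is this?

42316

As if non-drop at 30 labels/s: (0 × 3600 + 23 × 60 + 31) × 30 + 28 = 42358.
Minute boundaries passed: 23; those not divisible by 10: 23 − 2 = 21; dropped labels = 2 × 21 = 42.
Actual frame index = 42358 − 42 = 42316.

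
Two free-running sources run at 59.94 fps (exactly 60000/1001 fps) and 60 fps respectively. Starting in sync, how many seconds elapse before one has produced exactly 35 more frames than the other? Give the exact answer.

The gap grows by |60 − 60000/1001| = 60/1001 frames per second.
Time for a 35-frame gap: 35 ÷ (60/1001) = 7007/12 s.

7007/12 seconds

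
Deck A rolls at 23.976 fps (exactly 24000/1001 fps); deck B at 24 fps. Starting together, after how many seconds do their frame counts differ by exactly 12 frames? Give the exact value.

500.5 seconds

The gap grows by |24 − 24000/1001| = 24/1001 frames per second.
Time for a 12-frame gap: 12 ÷ (24/1001) = 500.5 s.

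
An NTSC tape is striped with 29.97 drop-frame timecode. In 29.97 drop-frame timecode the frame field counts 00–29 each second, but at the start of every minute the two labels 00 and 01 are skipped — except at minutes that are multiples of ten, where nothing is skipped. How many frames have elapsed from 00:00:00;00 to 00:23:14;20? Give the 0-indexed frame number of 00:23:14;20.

Complete 10-minute blocks: 2, each 17982 frames → 35964.
Remaining 3 whole minutes in the current block: 1800 + 2 × 1798 = 5396 frames.
Within the current minute: 14 × 30 + 20 − 2 = 438 (labels ;00/;01 skipped at this minute). Total = 35964 + 5396 + 438 = 41798.

41798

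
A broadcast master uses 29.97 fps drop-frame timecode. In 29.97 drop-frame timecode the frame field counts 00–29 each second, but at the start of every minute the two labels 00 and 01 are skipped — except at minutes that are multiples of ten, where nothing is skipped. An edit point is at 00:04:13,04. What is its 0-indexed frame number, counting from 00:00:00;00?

7586

As if non-drop at 30 labels/s: (0 × 3600 + 4 × 60 + 13) × 30 + 4 = 7594.
Minute boundaries passed: 4; those not divisible by 10: 4 − 0 = 4; dropped labels = 2 × 4 = 8.
Actual frame index = 7594 − 8 = 7586.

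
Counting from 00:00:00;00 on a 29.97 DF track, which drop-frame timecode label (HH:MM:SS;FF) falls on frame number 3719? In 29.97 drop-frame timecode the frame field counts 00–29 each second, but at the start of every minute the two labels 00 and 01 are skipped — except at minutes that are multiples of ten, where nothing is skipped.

Ten DF minutes hold 17982 frames, so frame 3719 lies in block 0 (frames 0–17981) with 3719 frames into that block.
The block's first minute is 1800 frames and the rest 1798 each; 3719 frames reaches minute 2, so 0 × 18 + 2 × 2 = 4 labels have been skipped so far.
Adding those back, label number 3719 + 4 = 3723 at 30 labels/s is 124 s + 3 f = 0 h 2 min 4 s frame 3, i.e. 00:02:04;03.

00:02:04;03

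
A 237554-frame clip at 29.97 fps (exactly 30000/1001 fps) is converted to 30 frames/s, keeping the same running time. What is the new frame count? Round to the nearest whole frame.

Frames at target rate = 237554 × (30) / (30000/1001) = 118895777/500 ≈ 237791.554.
Nearest whole frame: 237792.

237792 frames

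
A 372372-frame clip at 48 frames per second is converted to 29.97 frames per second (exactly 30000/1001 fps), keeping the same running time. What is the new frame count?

Target frames = source frames × (target rate / source rate) = 372372 × (30000/1001)/(48) = 372372 × 625/1001 = 232500.

232500 frames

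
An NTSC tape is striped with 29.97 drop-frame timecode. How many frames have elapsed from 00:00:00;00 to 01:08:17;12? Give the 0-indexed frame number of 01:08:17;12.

As if non-drop at 30 labels/s: (1 × 3600 + 8 × 60 + 17) × 30 + 12 = 122922.
Minute boundaries passed: 68; those not divisible by 10: 68 − 6 = 62; dropped labels = 2 × 62 = 124.
Actual frame index = 122922 − 124 = 122798.

122798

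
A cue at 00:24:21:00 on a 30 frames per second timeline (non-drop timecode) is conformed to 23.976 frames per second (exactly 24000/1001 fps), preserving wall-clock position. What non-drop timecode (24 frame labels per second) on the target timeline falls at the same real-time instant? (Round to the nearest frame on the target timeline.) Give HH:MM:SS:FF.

Source frame index: (0×3600 + 24×60 + 21) × 30 + 0 = 43830.
Real time: 43830 / (30) = 1461 s.
Target frame: (1461) × (24000/1001) = 35064000/1001 ≈ 35028.971 → 35029.
At 24 labels/s: frame 35029 → 00:24:19:13.

00:24:19:13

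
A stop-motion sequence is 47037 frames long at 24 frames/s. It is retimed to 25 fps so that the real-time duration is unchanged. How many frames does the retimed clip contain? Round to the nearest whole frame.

Frames at target rate = 47037 × (25) / (24) = 391975/8 ≈ 48996.875.
Nearest whole frame: 48997.

48997 frames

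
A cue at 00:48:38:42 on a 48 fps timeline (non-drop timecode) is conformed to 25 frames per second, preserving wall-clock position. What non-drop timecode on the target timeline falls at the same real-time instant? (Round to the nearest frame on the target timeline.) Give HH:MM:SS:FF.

00:48:38:22

Source frame index: (0×3600 + 48×60 + 38) × 48 + 42 = 140106.
Real time: 140106 / (48) = 23351/8 s.
Target frame: (23351/8) × (25) = 583775/8 ≈ 72971.875 → 72972.
At 25 labels/s: frame 72972 → 00:48:38:22.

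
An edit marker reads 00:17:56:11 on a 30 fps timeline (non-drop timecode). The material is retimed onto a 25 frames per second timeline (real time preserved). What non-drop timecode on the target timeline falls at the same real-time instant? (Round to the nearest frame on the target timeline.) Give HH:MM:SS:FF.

00:17:56:09

Source frame index: (0×3600 + 17×60 + 56) × 30 + 11 = 32291.
Real time: 32291 / (30) = 32291/30 s.
Target frame: (32291/30) × (25) = 161455/6 ≈ 26909.167 → 26909.
At 25 labels/s: frame 26909 → 00:17:56:09.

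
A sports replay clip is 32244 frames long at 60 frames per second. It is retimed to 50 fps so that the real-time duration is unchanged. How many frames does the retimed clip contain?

Target frames = source frames × (target rate / source rate) = 32244 × (50)/(60) = 32244 × 5/6 = 26870.

26870 frames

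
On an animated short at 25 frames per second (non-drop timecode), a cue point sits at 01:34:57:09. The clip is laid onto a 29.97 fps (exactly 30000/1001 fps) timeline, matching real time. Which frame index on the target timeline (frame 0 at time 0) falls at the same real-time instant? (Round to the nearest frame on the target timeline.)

Source frame index: (1×3600 + 34×60 + 57) × 25 + 9 = 142434.
Real time: 142434 / (25) = 142434/25 s.
Target frame: (142434/25) × (30000/1001) = 170920800/1001 ≈ 170750.050 → 170750.

frame 170750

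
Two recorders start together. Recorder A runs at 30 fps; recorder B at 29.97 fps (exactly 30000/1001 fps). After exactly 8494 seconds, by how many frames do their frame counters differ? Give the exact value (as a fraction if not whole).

A emits 30 × 8494 = 254820 frames; B emits 30000/1001 × 8494 = 254820000/1001.
Difference = 254820/1001 frames (≈ 254.5654); B is behind A.

254820/1001 frames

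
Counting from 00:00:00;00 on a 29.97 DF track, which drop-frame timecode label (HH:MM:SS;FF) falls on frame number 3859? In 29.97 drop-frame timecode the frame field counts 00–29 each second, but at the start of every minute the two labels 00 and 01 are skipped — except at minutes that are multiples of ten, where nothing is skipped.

Ten DF minutes hold 17982 frames, so frame 3859 lies in block 0 (frames 0–17981) with 3859 frames into that block.
The block's first minute is 1800 frames and the rest 1798 each; 3859 frames reaches minute 2, so 0 × 18 + 2 × 2 = 4 labels have been skipped so far.
Adding those back, label number 3859 + 4 = 3863 at 30 labels/s is 128 s + 23 f = 0 h 2 min 8 s frame 23, i.e. 00:02:08;23.

00:02:08;23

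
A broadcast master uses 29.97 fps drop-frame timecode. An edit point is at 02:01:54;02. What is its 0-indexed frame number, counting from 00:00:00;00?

219204

As if non-drop at 30 labels/s: (2 × 3600 + 1 × 60 + 54) × 30 + 2 = 219422.
Minute boundaries passed: 121; those not divisible by 10: 121 − 12 = 109; dropped labels = 2 × 109 = 218.
Actual frame index = 219422 − 218 = 219204.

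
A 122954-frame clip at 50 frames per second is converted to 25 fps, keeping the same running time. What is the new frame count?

Target frames = source frames × (target rate / source rate) = 122954 × (25)/(50) = 122954 × 1/2 = 61477.

61477 frames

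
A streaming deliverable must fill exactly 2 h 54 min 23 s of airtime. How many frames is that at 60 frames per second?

2 h 54 min 23 s = 10463 s.
Frames = 10463 × 60 = 627780.

627780 frames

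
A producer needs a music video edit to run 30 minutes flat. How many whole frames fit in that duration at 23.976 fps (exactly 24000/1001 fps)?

43156 frames

30 min = 1800 s.
Frames = 1800 × 24000/1001 = 43200000/1001 ≈ 43156.8432.
Complete frames: 43156.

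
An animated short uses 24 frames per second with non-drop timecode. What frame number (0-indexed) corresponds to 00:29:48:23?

Total seconds to the label: (0 × 3600 + 29 × 60 + 48) = 1788.
Frame index = 1788 × 24 + 23 = 42935.

frame 42935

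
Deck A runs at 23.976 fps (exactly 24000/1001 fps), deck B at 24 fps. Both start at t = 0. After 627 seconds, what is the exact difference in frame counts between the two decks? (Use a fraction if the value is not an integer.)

A emits 24000/1001 × 627 = 1368000/91 frames; B emits 24 × 627 = 15048.
Difference = 1368/91 frames (≈ 15.0330); B is ahead of A.

1368/91 frames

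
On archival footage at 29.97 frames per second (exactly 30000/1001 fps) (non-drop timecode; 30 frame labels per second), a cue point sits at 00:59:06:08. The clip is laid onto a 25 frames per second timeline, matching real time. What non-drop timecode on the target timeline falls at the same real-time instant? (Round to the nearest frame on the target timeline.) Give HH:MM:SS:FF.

Source frame index: (0×3600 + 59×60 + 6) × 30 + 8 = 106388.
Real time: 106388 / (30000/1001) = 26623597/7500 s.
Target frame: (26623597/7500) × (25) = 26623597/300 ≈ 88745.323 → 88745.
At 25 labels/s: frame 88745 → 00:59:09:20.

00:59:09:20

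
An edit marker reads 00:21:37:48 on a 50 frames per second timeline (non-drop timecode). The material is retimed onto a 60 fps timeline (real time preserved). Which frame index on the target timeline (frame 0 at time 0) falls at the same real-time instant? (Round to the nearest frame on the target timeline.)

frame 77878

Source frame index: (0×3600 + 21×60 + 37) × 50 + 48 = 64898.
Real time: 64898 / (50) = 32449/25 s.
Target frame: (32449/25) × (60) = 389388/5 ≈ 77877.600 → 77878.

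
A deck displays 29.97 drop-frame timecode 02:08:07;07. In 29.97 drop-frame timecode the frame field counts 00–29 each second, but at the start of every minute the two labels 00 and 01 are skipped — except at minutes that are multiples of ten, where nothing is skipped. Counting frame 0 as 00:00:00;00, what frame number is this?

Complete 10-minute blocks: 12, each 17982 frames → 215784.
Remaining 8 whole minutes in the current block: 1800 + 7 × 1798 = 14386 frames.
Within the current minute: 7 × 30 + 7 − 2 = 215 (labels ;00/;01 skipped at this minute). Total = 215784 + 14386 + 215 = 230385.

230385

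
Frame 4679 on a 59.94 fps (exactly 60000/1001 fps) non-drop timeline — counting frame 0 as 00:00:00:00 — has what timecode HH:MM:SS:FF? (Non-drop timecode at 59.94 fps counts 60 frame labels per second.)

00:01:17:59

4679 ÷ 60 = 77 full seconds, remainder 59 frames.
77 s = 0 h 1 min 17 s.
Timecode: 00:01:17:59.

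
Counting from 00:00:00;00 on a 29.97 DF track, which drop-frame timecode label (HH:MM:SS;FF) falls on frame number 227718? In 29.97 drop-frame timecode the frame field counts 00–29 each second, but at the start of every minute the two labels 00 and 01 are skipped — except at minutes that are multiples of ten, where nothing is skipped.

Ten DF minutes hold 17982 frames, so frame 227718 lies in block 12 (frames 215784–233765) with 11934 frames into that block.
The block's first minute is 1800 frames and the rest 1798 each; 11934 frames reaches minute 6, so 12 × 18 + 6 × 2 = 228 labels have been skipped so far.
Adding those back, label number 227718 + 228 = 227946 at 30 labels/s is 7598 s + 6 f = 2 h 6 min 38 s frame 6, i.e. 02:06:38;06.

02:06:38;06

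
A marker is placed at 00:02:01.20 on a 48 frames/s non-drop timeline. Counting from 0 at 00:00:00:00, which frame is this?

Total seconds to the label: (0 × 3600 + 2 × 60 + 1) = 121.
Frame index = 121 × 48 + 20 = 5828.

5828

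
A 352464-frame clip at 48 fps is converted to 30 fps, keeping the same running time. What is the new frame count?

Target frames = source frames × (target rate / source rate) = 352464 × (30)/(48) = 352464 × 5/8 = 220290.

220290 frames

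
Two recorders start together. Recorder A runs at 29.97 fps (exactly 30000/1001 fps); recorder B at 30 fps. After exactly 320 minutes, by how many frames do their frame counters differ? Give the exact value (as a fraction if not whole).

576000/1001 frames

320 min = 19200 s.
A emits 30000/1001 × 19200 = 576000000/1001 frames; B emits 30 × 19200 = 576000.
Difference = 576000/1001 frames (≈ 575.4246); B is ahead of A.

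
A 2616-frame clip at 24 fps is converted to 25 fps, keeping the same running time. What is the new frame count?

2725 frames

Target frames = source frames × (target rate / source rate) = 2616 × (25)/(24) = 2616 × 25/24 = 2725.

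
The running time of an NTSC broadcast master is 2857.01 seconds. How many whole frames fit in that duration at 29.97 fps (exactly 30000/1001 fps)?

85624 frames

Frames = 2857.01 × 30000/1001 = 6593100/77 ≈ 85624.6753.
Complete frames: 85624.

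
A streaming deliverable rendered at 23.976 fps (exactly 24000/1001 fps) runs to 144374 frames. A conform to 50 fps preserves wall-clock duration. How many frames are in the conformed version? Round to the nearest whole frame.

Frames at target rate = 144374 × (50) / (24000/1001) = 72259187/240 ≈ 301079.946.
Nearest whole frame: 301080.

301080 frames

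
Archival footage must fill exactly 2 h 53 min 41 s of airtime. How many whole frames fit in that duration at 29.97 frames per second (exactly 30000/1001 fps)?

312317 frames

2 h 53 min 41 s = 10421 s.
Frames = 10421 × 30000/1001 = 312630000/1001 ≈ 312317.6823.
Complete frames: 312317.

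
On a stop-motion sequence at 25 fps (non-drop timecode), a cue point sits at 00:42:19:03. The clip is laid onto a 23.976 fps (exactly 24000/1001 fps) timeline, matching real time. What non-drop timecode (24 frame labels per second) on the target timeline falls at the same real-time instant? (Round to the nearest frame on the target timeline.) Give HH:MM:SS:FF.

Source frame index: (0×3600 + 42×60 + 19) × 25 + 3 = 63478.
Real time: 63478 / (25) = 63478/25 s.
Target frame: (63478/25) × (24000/1001) = 60938880/1001 ≈ 60878.002 → 60878.
At 24 labels/s: frame 60878 → 00:42:16:14.

00:42:16:14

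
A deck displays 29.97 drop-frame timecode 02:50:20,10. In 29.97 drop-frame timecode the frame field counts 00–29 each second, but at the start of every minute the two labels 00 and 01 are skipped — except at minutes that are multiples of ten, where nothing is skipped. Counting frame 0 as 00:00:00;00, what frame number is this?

306304

As if non-drop at 30 labels/s: (2 × 3600 + 50 × 60 + 20) × 30 + 10 = 306610.
Minute boundaries passed: 170; those not divisible by 10: 170 − 17 = 153; dropped labels = 2 × 153 = 306.
Actual frame index = 306610 − 306 = 306304.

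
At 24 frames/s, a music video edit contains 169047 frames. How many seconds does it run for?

Running time = 169047 / (24) = 7043.625 s.

7043.625 seconds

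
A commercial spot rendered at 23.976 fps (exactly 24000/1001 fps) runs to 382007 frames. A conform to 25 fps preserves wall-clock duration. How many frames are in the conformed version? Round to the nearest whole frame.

398322 frames

Frames at target rate = 382007 × (25) / (24000/1001) = 382389007/960 ≈ 398321.882.
Nearest whole frame: 398322.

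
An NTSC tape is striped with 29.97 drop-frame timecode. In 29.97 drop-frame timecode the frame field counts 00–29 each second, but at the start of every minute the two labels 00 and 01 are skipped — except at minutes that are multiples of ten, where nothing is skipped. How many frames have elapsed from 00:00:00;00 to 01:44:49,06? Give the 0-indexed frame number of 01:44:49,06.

Complete 10-minute blocks: 10, each 17982 frames → 179820.
Remaining 4 whole minutes in the current block: 1800 + 3 × 1798 = 7194 frames.
Within the current minute: 49 × 30 + 6 − 2 = 1474 (labels ;00/;01 skipped at this minute). Total = 179820 + 7194 + 1474 = 188488.

188488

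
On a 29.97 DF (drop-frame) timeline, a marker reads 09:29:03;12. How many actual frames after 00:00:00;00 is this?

Complete 10-minute blocks: 56, each 17982 frames → 1006992.
Remaining 9 whole minutes in the current block: 1800 + 8 × 1798 = 16184 frames.
Within the current minute: 3 × 30 + 12 − 2 = 100 (labels ;00/;01 skipped at this minute). Total = 1006992 + 16184 + 100 = 1023276.

1023276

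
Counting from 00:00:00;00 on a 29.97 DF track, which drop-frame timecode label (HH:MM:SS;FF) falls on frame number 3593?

Each 10-minute DF block holds 10 × 60 × 30 − 9 × 2 = 17982 frames. 3593 ÷ 17982 → 0 full blocks, remainder 3593.
Within the partial block the first minute is 1800 frames and each further minute 1798, so 1 further minute boundary passed. Total skipped labels = 18 × 0 + 2 × 1 = 2.
Non-drop label index = 3593 + 2 = 3595; at 30 labels/s that is 00:01:59:25, i.e. DF 00:01:59;25.

00:01:59;25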